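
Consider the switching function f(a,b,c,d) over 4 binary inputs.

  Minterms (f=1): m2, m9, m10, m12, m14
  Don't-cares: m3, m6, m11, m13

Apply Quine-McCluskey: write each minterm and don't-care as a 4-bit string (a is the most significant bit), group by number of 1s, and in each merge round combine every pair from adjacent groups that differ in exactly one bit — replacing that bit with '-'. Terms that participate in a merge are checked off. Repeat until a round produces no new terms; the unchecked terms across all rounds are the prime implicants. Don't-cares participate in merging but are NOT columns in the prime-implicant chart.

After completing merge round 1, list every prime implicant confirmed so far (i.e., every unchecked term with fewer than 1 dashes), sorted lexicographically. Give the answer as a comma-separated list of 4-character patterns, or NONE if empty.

NONE

Round 0: 0010✓ 0011✓ 0110✓ 1001✓ 1010✓ 1011✓ 1100✓ 1101✓ 1110✓
Round 1: -010✓ -011✓ -110✓ 0-10✓ 001-✓ 1-01 1-10✓ 10-1 101-✓ 11-0 110-
Round 2: --10 -01-
PIs = {--10, -01-, 1-01, 10-1, 11-0, 110-}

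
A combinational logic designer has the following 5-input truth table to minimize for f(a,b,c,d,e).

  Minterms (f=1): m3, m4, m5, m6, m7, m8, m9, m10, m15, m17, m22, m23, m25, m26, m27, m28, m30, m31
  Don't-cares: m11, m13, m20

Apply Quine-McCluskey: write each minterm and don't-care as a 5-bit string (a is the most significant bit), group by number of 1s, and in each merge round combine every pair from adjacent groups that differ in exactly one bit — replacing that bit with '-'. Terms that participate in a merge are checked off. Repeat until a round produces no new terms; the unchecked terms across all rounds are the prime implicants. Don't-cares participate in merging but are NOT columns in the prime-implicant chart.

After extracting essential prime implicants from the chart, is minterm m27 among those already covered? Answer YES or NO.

NO

size-2^0 implicants → 00011(✓)  00100(✓)  00101(✓)  00110(✓)  00111(✓)  01000(✓)  01001(✓)  01010(✓)  01011(✓)  01101(✓)  01111(✓)  10001(✓)  10100(✓)  10110(✓)  10111(✓)  11001(✓)  11010(✓)  11011(✓)  11100(✓)  11110(✓)  11111(✓)
size-2^1 implicants → -0100(✓)  -0110(✓)  -0111(✓)  -1001(✓)  -1010(✓)  -1011(✓)  -1111(✓)  0-011(✓)  0-101(✓)  0-111(✓)  00-11(✓)  001-0(✓)  001-1(✓)  0010-(✓)  0011-(✓)  01-01(✓)  01-11(✓)  010-0(✓)  010-1(✓)  0100-(✓)  0101-(✓)  011-1(✓)  1-001  1-100(✓)  1-110(✓)  1-111(✓)  101-0(✓)  1011-(✓)  11-10(✓)  11-11(✓)  110-1(✓)  1101-(✓)  111-0(✓)  1111-(✓)
size-2^2 implicants → --111  -01-0  -011-  -1-11  -10-1  -101-  0--11  0-1-1  001--  01--1  010--  1-1-0  1-11-  11-1-
Unchecked terms (primes): --111, -01-0, -011-, -1-11, -10-1, -101-, 0--11, 0-1-1, 001--, 01--1, 010--, 1-001, 1-1-0, 1-11-, 11-1-
Minterm coverage:
  m3 ⊆ 0--11 [E]
  m4 ⊆ -01-0,001--
  m5 ⊆ 0-1-1,001--
  m6 ⊆ -01-0,-011-,001--
  m7 ⊆ --111,-011-,0--11,0-1-1,001--
  m8 ⊆ 010-- [E]
  m9 ⊆ -10-1,01--1,010--
  m10 ⊆ -101-,010--
  m15 ⊆ --111,-1-11,0--11,0-1-1,01--1
  m17 ⊆ 1-001 [E]
  m22 ⊆ -01-0,-011-,1-1-0,1-11-
  m23 ⊆ --111,-011-,1-11-
  m25 ⊆ -10-1,1-001
  m26 ⊆ -101-,11-1-
  m27 ⊆ -1-11,-10-1,-101-,11-1-
  m28 ⊆ 1-1-0 [E]
  m30 ⊆ 1-1-0,1-11-,11-1-
  m31 ⊆ --111,-1-11,1-11-,11-1-
E = {0--11, 010--, 1-001, 1-1-0}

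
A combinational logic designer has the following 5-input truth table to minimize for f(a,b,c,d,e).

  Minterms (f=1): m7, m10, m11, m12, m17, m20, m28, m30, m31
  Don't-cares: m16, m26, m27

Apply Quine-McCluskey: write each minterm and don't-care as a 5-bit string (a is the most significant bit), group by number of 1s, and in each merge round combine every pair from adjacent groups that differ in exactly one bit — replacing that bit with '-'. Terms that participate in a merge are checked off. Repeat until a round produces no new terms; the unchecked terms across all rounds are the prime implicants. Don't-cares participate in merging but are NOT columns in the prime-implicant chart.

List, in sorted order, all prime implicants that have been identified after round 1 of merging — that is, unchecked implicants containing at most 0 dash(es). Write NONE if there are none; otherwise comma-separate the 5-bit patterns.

Round 0: 00111 01010✓ 01011✓ 01100✓ 10000✓ 10001✓ 10100✓ 11010✓ 11011✓ 11100✓ 11110✓ 11111✓
Round 1: -1010✓ -1011✓ -1100 0101-✓ 1-100 10-00 1000- 11-10✓ 11-11✓ 1101-✓ 111-0 1111-✓
Round 2: -101- 11-1-
PIs = {-101-, -1100, 00111, 1-100, 10-00, 1000-, 11-1-, 111-0}

00111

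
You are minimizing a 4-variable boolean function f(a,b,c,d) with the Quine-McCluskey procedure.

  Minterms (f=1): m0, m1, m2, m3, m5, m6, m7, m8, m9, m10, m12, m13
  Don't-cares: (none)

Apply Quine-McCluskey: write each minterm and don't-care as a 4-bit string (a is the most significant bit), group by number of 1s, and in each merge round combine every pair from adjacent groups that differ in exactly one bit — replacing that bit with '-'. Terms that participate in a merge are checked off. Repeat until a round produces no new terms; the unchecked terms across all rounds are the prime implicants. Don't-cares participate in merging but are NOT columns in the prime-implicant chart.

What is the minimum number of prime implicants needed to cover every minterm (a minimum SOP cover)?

size-2^0 implicants → 0000(✓)  0001(✓)  0010(✓)  0011(✓)  0101(✓)  0110(✓)  0111(✓)  1000(✓)  1001(✓)  1010(✓)  1100(✓)  1101(✓)
size-2^1 implicants → -000(✓)  -001(✓)  -010(✓)  -101(✓)  0-01(✓)  0-10(✓)  0-11(✓)  00-0(✓)  00-1(✓)  000-(✓)  001-(✓)  01-1(✓)  011-(✓)  1-00(✓)  1-01(✓)  10-0(✓)  100-(✓)  110-(✓)
size-2^2 implicants → --01  -0-0  -00-  0--1  0-1-  00--  1-0-
Unchecked terms (primes): --01, -0-0, -00-, 0--1, 0-1-, 00--, 1-0-
Minterm coverage:
  m0 ⊆ -0-0,-00-,00--
  m1 ⊆ --01,-00-,0--1,00--
  m2 ⊆ -0-0,0-1-,00--
  m3 ⊆ 0--1,0-1-,00--
  m5 ⊆ --01,0--1
  m6 ⊆ 0-1- [E]
  m7 ⊆ 0--1,0-1-
  m8 ⊆ -0-0,-00-,1-0-
  m9 ⊆ --01,-00-,1-0-
  m10 ⊆ -0-0 [E]
  m12 ⊆ 1-0- [E]
  m13 ⊆ --01,1-0-
E = {-0-0, 0-1-, 1-0-}
Petrick residual → --01
Cover = c'd + b'd' + a'c + ac'  |cover|=4

4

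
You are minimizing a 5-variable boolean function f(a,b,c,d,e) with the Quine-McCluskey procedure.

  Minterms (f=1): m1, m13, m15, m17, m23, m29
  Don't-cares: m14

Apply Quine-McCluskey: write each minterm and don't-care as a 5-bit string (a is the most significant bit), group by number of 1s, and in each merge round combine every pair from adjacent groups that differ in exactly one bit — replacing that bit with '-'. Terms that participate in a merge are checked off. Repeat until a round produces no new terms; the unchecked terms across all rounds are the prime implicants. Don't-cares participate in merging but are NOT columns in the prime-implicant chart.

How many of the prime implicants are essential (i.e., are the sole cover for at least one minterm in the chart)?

3

Round 0: 00001✓ 01101✓ 01110✓ 01111✓ 10001✓ 10111 11101✓
Round 1: -0001 -1101 011-1 0111-
PIs = {-0001, -1101, 011-1, 0111-, 10111}
Coverage chart:
  m1: -0001 ←essential
  m13: -1101,011-1
  m15: 011-1,0111-
  m17: -0001 ←essential
  m23: 10111 ←essential
  m29: -1101 ←essential
Essential: -0001, -1101, 10111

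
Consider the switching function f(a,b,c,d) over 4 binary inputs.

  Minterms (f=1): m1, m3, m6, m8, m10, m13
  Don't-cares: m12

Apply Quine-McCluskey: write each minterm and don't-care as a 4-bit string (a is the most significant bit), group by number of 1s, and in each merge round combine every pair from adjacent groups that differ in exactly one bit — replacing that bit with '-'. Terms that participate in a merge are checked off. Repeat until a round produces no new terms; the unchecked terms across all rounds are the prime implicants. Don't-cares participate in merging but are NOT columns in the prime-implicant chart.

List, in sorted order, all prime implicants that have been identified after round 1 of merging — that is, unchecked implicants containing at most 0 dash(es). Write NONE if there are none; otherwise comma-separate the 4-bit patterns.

size-2^0 implicants → 0001(✓)  0011(✓)  0110  1000(✓)  1010(✓)  1100(✓)  1101(✓)
size-2^1 implicants → 00-1  1-00  10-0  110-
Unchecked terms (primes): 00-1, 0110, 1-00, 10-0, 110-

0110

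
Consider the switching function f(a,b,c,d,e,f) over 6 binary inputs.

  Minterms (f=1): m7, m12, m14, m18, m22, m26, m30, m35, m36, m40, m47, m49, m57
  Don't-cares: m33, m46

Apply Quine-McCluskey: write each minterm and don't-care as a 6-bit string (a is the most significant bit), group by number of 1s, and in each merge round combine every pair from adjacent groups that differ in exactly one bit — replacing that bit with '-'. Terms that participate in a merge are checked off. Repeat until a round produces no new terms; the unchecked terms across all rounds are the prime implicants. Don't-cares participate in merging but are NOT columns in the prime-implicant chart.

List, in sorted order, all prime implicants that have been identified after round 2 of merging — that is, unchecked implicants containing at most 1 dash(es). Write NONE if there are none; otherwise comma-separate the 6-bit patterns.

[col 0] 000111, 001100*, 001110*, 010010*, 010110*, 011010*, 011110*, 100001*, 100011*, 100100, 101000, 101110*, 101111*, 110001*, 111001*
[col 1] -01110, 0-1110, 0011-0, 01-010*, 01-110*, 010-10*, 011-10*, 1-0001, 1000-1, 10111-, 11-001
[col 2] 01--10
Prime implicants: -01110, 0-1110, 000111, 0011-0, 01--10, 1-0001, 1000-1, 100100, 101000, 10111-, 11-001

-01110, 0-1110, 000111, 0011-0, 1-0001, 1000-1, 100100, 101000, 10111-, 11-001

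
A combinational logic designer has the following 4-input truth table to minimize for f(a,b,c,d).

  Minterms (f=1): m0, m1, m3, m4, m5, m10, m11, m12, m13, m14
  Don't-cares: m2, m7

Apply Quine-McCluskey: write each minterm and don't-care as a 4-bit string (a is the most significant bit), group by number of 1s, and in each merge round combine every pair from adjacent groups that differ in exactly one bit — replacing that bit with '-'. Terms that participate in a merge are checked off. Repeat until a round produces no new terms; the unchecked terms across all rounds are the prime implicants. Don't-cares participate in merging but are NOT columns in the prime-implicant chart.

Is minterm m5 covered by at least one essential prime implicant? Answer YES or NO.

YES

[col 0] 0000*, 0001*, 0010*, 0011*, 0100*, 0101*, 0111*, 1010*, 1011*, 1100*, 1101*, 1110*
[col 1] -010*, -011*, -100*, -101*, 0-00*, 0-01*, 0-11*, 00-0*, 00-1*, 000-*, 001-*, 01-1*, 010-*, 1-10, 101-*, 11-0, 110-*
[col 2] -01-, -10-, 0--1, 0-0-, 00--
Prime implicants: -01-, -10-, 0--1, 0-0-, 00--, 1-10, 11-0
PI chart (minterm → PIs covering it):
  0 | 0-0-,00--
  1 | 0--1,0-0-,00--
  3 | -01-,0--1,00--
  4 | -10-,0-0-
  5 | -10-,0--1,0-0-
  10 | -01-,1-10
  11 | -01-  (sole → essential)
  12 | -10-,11-0
  13 | -10-  (sole → essential)
  14 | 1-10,11-0
Essential prime implicants: -01-, -10-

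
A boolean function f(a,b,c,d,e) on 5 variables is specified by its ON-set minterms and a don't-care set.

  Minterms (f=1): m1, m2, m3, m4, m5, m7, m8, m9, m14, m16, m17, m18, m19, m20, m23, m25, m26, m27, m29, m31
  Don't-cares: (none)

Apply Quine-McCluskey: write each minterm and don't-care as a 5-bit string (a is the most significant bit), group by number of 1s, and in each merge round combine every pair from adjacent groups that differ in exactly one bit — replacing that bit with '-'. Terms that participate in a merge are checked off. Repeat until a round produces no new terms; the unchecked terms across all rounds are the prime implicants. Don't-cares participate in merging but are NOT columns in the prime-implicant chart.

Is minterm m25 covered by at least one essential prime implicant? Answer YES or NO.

YES

Round 0: 00001✓ 00010✓ 00011✓ 00100✓ 00101✓ 00111✓ 01000✓ 01001✓ 01110 10000✓ 10001✓ 10010✓ 10011✓ 10100✓ 10111✓ 11001✓ 11010✓ 11011✓ 11101✓ 11111✓
Round 1: -0001✓ -0010✓ -0011✓ -0100 -0111✓ -1001✓ 0-001✓ 00-01✓ 00-11✓ 000-1✓ 0001-✓ 001-1✓ 0010- 0100- 1-001✓ 1-010✓ 1-011✓ 1-111✓ 10-00 10-11✓ 100-0✓ 100-1✓ 1000-✓ 1001-✓ 11-01✓ 11-11✓ 110-1✓ 1101-✓ 111-1✓
Round 2: --001 -0-11 -00-1 -001- 00--1 1--11 1-0-1 1-01- 100-- 11--1
PIs = {--001, -0-11, -00-1, -001-, -0100, 00--1, 0010-, 0100-, 01110, 1--11, 1-0-1, 1-01-, 10-00, 100--, 11--1}
Coverage chart:
  m1: --001,-00-1,00--1
  m2: -001- ←essential
  m3: -0-11,-00-1,-001-,00--1
  m4: -0100,0010-
  m5: 00--1,0010-
  m7: -0-11,00--1
  m8: 0100- ←essential
  m9: --001,0100-
  m14: 01110 ←essential
  m16: 10-00,100--
  m17: --001,-00-1,1-0-1,100--
  m18: -001-,1-01-,100--
  m19: -0-11,-00-1,-001-,1--11,1-0-1,1-01-,100--
  m20: -0100,10-00
  m23: -0-11,1--11
  m25: --001,1-0-1,11--1
  m26: 1-01- ←essential
  m27: 1--11,1-0-1,1-01-,11--1
  m29: 11--1 ←essential
  m31: 1--11,11--1
Essential: -001-, 0100-, 01110, 1-01-, 11--1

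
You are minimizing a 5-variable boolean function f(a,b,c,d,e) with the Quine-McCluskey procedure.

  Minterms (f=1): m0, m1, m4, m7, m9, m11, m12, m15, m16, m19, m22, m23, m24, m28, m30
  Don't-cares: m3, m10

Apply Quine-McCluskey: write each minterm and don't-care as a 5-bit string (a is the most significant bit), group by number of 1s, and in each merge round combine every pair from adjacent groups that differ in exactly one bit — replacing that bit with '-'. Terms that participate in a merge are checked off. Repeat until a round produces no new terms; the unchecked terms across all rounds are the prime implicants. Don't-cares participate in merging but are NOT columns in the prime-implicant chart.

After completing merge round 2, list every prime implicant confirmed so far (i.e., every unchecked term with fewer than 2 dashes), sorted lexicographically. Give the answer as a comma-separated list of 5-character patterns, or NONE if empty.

size-2^0 implicants → 00000(✓)  00001(✓)  00011(✓)  00100(✓)  00111(✓)  01001(✓)  01010(✓)  01011(✓)  01100(✓)  01111(✓)  10000(✓)  10011(✓)  10110(✓)  10111(✓)  11000(✓)  11100(✓)  11110(✓)
size-2^1 implicants → -0000  -0011(✓)  -0111(✓)  -1100  0-001(✓)  0-011(✓)  0-100  0-111(✓)  00-00  00-11(✓)  000-1(✓)  0000-  01-11(✓)  010-1(✓)  0101-  1-000  1-110  10-11(✓)  1011-  11-00  111-0
size-2^2 implicants → -0-11  0--11  0-0-1
Unchecked terms (primes): -0-11, -0000, -1100, 0--11, 0-0-1, 0-100, 00-00, 0000-, 0101-, 1-000, 1-110, 1011-, 11-00, 111-0

-0000, -1100, 0-100, 00-00, 0000-, 0101-, 1-000, 1-110, 1011-, 11-00, 111-0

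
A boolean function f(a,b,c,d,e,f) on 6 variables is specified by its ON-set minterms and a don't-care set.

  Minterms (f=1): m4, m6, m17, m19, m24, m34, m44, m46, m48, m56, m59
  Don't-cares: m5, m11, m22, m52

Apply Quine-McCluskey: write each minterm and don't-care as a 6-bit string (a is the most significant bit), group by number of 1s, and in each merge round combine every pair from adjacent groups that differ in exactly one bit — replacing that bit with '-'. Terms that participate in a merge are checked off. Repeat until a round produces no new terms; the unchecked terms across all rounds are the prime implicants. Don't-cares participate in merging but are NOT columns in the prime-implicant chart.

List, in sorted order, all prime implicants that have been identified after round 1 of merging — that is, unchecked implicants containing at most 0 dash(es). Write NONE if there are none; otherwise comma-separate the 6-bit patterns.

[col 0] 000100*, 000101*, 000110*, 001011, 010001*, 010011*, 010110*, 011000*, 100010, 101100*, 101110*, 110000*, 110100*, 111000*, 111011
[col 1] -11000, 0-0110, 0001-0, 00010-, 0100-1, 1011-0, 11-000, 110-00
Prime implicants: -11000, 0-0110, 0001-0, 00010-, 001011, 0100-1, 100010, 1011-0, 11-000, 110-00, 111011

001011, 100010, 111011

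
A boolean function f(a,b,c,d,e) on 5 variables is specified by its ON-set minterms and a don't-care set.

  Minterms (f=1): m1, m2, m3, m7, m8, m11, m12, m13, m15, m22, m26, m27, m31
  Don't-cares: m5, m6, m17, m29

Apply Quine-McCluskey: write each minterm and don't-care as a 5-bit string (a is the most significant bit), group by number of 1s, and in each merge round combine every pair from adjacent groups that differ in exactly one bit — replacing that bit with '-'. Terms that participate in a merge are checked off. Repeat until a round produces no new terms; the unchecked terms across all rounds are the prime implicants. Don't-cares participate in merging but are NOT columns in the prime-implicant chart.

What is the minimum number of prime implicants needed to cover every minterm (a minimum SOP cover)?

[col 0] 00001*, 00010*, 00011*, 00101*, 00110*, 00111*, 01000*, 01011*, 01100*, 01101*, 01111*, 10001*, 10110*, 11010*, 11011*, 11101*, 11111*
[col 1] -0001, -0110, -1011*, -1101*, -1111*, 0-011*, 0-101*, 0-111*, 00-01*, 00-10*, 00-11*, 000-1*, 0001-*, 001-1*, 0011-*, 01-00, 01-11*, 011-1*, 0110-, 11-11*, 1101-, 111-1*
[col 2] -1-11, -11-1, 0--11, 0-1-1, 00--1, 00-1-
Prime implicants: -0001, -0110, -1-11, -11-1, 0--11, 0-1-1, 00--1, 00-1-, 01-00, 0110-, 1101-
PI chart (minterm → PIs covering it):
  1 | -0001,00--1
  2 | 00-1-  (sole → essential)
  3 | 0--11,00--1,00-1-
  7 | 0--11,0-1-1,00--1,00-1-
  8 | 01-00  (sole → essential)
  11 | -1-11,0--11
  12 | 01-00,0110-
  13 | -11-1,0-1-1,0110-
  15 | -1-11,-11-1,0--11,0-1-1
  22 | -0110  (sole → essential)
  26 | 1101-  (sole → essential)
  27 | -1-11,1101-
  31 | -1-11,-11-1
Essential prime implicants: -0110, 00-1-, 01-00, 1101-
Petrick residual → -0001, -1-11, -11-1
Minimum SOP uses 7 PIs: b'c'd'e + b'cde' + bde + bce + a'b'd + a'bd'e' + abc'd

7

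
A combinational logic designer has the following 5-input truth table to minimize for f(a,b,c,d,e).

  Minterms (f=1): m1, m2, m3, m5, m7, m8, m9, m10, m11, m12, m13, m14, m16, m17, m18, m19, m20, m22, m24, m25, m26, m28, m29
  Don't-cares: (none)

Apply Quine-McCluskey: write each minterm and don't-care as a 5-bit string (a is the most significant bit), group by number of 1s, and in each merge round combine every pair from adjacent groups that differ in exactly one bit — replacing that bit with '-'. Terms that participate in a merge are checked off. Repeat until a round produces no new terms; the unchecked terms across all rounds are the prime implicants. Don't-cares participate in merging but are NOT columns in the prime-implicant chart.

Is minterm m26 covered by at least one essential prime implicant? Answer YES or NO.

Round 0: 00001✓ 00010✓ 00011✓ 00101✓ 00111✓ 01000✓ 01001✓ 01010✓ 01011✓ 01100✓ 01101✓ 01110✓ 10000✓ 10001✓ 10010✓ 10011✓ 10100✓ 10110✓ 11000✓ 11001✓ 11010✓ 11100✓ 11101✓
Round 1: -0001✓ -0010✓ -0011✓ -1000✓ -1001✓ -1010✓ -1100✓ -1101✓ 0-001✓ 0-010✓ 0-011✓ 0-101✓ 00-01✓ 00-11✓ 000-1✓ 0001-✓ 001-1✓ 01-00✓ 01-01✓ 01-10✓ 010-0✓ 010-1✓ 0100-✓ 0101-✓ 011-0✓ 0110-✓ 1-000✓ 1-001✓ 1-010✓ 1-100✓ 10-00✓ 10-10✓ 100-0✓ 100-1✓ 1000-✓ 1001-✓ 101-0✓ 11-00✓ 11-01✓ 110-0✓ 1100-✓ 1110-✓
Round 2: --001 --010 -00-1 -001- -1-00✓ -1-01✓ -10-0 -100-✓ -110-✓ 0--01 0-0-1 0-01- 00--1 01--0 01-0-✓ 010-- 1--00 1-0-0 1-00- 10--0 100-- 11-0-✓
Round 3: -1-0-
PIs = {--001, --010, -00-1, -001-, -1-0-, -10-0, 0--01, 0-0-1, 0-01-, 00--1, 01--0, 010--, 1--00, 1-0-0, 1-00-, 10--0, 100--}
Coverage chart:
  m1: --001,-00-1,0--01,0-0-1,00--1
  m2: --010,-001-,0-01-
  m3: -00-1,-001-,0-0-1,0-01-,00--1
  m5: 0--01,00--1
  m7: 00--1 ←essential
  m8: -1-0-,-10-0,01--0,010--
  m9: --001,-1-0-,0--01,0-0-1,010--
  m10: --010,-10-0,0-01-,01--0,010--
  m11: 0-0-1,0-01-,010--
  m12: -1-0-,01--0
  m13: -1-0-,0--01
  m14: 01--0 ←essential
  m16: 1--00,1-0-0,1-00-,10--0,100--
  m17: --001,-00-1,1-00-,100--
  m18: --010,-001-,1-0-0,10--0,100--
  m19: -00-1,-001-,100--
  m20: 1--00,10--0
  m22: 10--0 ←essential
  m24: -1-0-,-10-0,1--00,1-0-0,1-00-
  m25: --001,-1-0-,1-00-
  m26: --010,-10-0,1-0-0
  m28: -1-0-,1--00
  m29: -1-0- ←essential
Essential: -1-0-, 00--1, 01--0, 10--0

NO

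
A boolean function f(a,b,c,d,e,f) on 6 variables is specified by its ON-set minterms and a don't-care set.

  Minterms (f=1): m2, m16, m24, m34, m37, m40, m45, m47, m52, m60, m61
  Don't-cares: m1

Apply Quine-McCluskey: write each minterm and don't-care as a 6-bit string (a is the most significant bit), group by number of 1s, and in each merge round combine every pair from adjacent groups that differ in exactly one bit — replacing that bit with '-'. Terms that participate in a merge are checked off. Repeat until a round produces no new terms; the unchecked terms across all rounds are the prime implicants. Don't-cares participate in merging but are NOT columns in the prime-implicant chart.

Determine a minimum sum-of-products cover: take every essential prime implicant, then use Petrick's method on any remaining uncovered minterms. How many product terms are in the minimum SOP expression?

7

[col 0] 000001, 000010*, 010000*, 011000*, 100010*, 100101*, 101000, 101101*, 101111*, 110100*, 111100*, 111101*
[col 1] -00010, 01-000, 1-1101, 10-101, 1011-1, 11-100, 11110-
Prime implicants: -00010, 000001, 01-000, 1-1101, 10-101, 101000, 1011-1, 11-100, 11110-
PI chart (minterm → PIs covering it):
  2 | -00010  (sole → essential)
  16 | 01-000  (sole → essential)
  24 | 01-000  (sole → essential)
  34 | -00010  (sole → essential)
  37 | 10-101  (sole → essential)
  40 | 101000  (sole → essential)
  45 | 1-1101,10-101,1011-1
  47 | 1011-1  (sole → essential)
  52 | 11-100  (sole → essential)
  60 | 11-100,11110-
  61 | 1-1101,11110-
Essential prime implicants: -00010, 01-000, 10-101, 101000, 1011-1, 11-100
Petrick residual → 1-1101
Minimum SOP uses 7 PIs: b'c'd'ef' + a'bd'e'f' + acde'f + ab'de'f + ab'cd'e'f' + ab'cdf + abde'f'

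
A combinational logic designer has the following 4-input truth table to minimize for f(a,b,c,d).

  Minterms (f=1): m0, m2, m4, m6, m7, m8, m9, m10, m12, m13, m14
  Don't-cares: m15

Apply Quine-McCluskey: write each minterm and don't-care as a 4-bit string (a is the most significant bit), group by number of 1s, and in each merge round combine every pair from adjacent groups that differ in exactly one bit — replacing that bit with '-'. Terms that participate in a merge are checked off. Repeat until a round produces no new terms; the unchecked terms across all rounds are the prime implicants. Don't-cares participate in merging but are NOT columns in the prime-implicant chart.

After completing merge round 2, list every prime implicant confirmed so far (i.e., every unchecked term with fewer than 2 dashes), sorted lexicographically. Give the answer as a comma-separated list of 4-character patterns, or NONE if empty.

NONE

[col 0] 0000*, 0010*, 0100*, 0110*, 0111*, 1000*, 1001*, 1010*, 1100*, 1101*, 1110*, 1111*
[col 1] -000*, -010*, -100*, -110*, -111*, 0-00*, 0-10*, 00-0*, 01-0*, 011-*, 1-00*, 1-01*, 1-10*, 10-0*, 100-*, 11-0*, 11-1*, 110-*, 111-*
[col 2] --00*, --10*, -0-0*, -1-0*, -11-, 0--0*, 1--0*, 1-0-, 11--
[col 3] ---0
Prime implicants: ---0, -11-, 1-0-, 11--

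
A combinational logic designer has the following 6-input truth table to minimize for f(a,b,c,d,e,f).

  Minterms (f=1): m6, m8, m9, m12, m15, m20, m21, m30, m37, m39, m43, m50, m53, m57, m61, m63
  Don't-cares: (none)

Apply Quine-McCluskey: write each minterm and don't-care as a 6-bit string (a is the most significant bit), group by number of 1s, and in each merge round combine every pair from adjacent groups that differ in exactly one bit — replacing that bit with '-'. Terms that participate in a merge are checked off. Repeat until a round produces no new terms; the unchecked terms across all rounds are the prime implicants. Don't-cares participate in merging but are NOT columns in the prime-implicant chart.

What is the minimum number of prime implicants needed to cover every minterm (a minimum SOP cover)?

12

[col 0] 000110, 001000*, 001001*, 001100*, 001111, 010100*, 010101*, 011110, 100101*, 100111*, 101011, 110010, 110101*, 111001*, 111101*, 111111*
[col 1] -10101, 001-00, 00100-, 01010-, 1-0101, 1001-1, 11-101, 111-01, 1111-1
Prime implicants: -10101, 000110, 001-00, 00100-, 001111, 01010-, 011110, 1-0101, 1001-1, 101011, 11-101, 110010, 111-01, 1111-1
PI chart (minterm → PIs covering it):
  6 | 000110  (sole → essential)
  8 | 001-00,00100-
  9 | 00100-  (sole → essential)
  12 | 001-00  (sole → essential)
  15 | 001111  (sole → essential)
  20 | 01010-  (sole → essential)
  21 | -10101,01010-
  30 | 011110  (sole → essential)
  37 | 1-0101,1001-1
  39 | 1001-1  (sole → essential)
  43 | 101011  (sole → essential)
  50 | 110010  (sole → essential)
  53 | -10101,1-0101,11-101
  57 | 111-01  (sole → essential)
  61 | 11-101,111-01,1111-1
  63 | 1111-1  (sole → essential)
Essential prime implicants: 000110, 001-00, 00100-, 001111, 01010-, 011110, 1001-1, 101011, 110010, 111-01, 1111-1
Petrick residual → -10101
Minimum SOP uses 12 PIs: bc'de'f + a'b'c'def' + a'b'ce'f' + a'b'cd'e' + a'b'cdef + a'bc'de' + a'bcdef' + ab'c'df + ab'cd'ef + abc'd'ef' + abce'f + abcdf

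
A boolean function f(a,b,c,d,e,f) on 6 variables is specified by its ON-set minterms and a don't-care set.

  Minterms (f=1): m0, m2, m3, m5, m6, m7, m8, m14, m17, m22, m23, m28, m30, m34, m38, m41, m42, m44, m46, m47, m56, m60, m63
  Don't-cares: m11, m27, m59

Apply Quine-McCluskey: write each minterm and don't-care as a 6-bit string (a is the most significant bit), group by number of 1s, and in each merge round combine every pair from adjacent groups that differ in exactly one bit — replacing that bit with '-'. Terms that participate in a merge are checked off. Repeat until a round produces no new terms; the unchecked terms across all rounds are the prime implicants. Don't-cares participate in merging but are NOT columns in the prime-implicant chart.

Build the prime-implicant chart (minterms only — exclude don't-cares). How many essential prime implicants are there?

7

[col 0] 000000*, 000010*, 000011*, 000101*, 000110*, 000111*, 001000*, 001011*, 001110*, 010001, 010110*, 010111*, 011011*, 011100*, 011110*, 100010*, 100110*, 101001, 101010*, 101100*, 101110*, 101111*, 111000*, 111011*, 111100*, 111111*
[col 1] -00010*, -00110*, -01110*, -11011, -11100, 0-0110*, 0-0111*, 0-1011, 0-1110*, 00-000, 00-011, 00-110*, 000-10*, 000-11*, 0000-0, 00001-*, 0001-1, 00011-*, 01-110*, 01011-*, 0111-0, 1-1100, 1-1111, 10-010*, 10-110*, 100-10*, 101-10*, 1011-0, 10111-, 111-00, 111-11
[col 2] -0-110, -00-10, 0--110, 0-011-, 000-1-, 10--10
Prime implicants: -0-110, -00-10, -11011, -11100, 0--110, 0-011-, 0-1011, 00-000, 00-011, 000-1-, 0000-0, 0001-1, 010001, 0111-0, 1-1100, 1-1111, 10--10, 101001, 1011-0, 10111-, 111-00, 111-11
PI chart (minterm → PIs covering it):
  0 | 00-000,0000-0
  2 | -00-10,000-1-,0000-0
  3 | 00-011,000-1-
  5 | 0001-1  (sole → essential)
  6 | -0-110,-00-10,0--110,0-011-,000-1-
  7 | 0-011-,000-1-,0001-1
  8 | 00-000  (sole → essential)
  14 | -0-110,0--110
  17 | 010001  (sole → essential)
  22 | 0--110,0-011-
  23 | 0-011-  (sole → essential)
  28 | -11100,0111-0
  30 | 0--110,0111-0
  34 | -00-10,10--10
  38 | -0-110,-00-10,10--10
  41 | 101001  (sole → essential)
  42 | 10--10  (sole → essential)
  44 | 1-1100,1011-0
  46 | -0-110,10--10,1011-0,10111-
  47 | 1-1111,10111-
  56 | 111-00  (sole → essential)
  60 | -11100,1-1100,111-00
  63 | 1-1111,111-11
Essential prime implicants: 0-011-, 00-000, 0001-1, 010001, 10--10, 101001, 111-00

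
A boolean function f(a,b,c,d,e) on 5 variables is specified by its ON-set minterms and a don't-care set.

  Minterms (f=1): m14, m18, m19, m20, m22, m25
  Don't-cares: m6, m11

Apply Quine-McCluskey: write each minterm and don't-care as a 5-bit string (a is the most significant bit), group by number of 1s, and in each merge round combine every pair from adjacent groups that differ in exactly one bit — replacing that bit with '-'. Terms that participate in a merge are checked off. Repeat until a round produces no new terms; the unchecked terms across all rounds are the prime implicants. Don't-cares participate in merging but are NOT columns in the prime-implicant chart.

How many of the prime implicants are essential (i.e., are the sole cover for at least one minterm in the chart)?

[col 0] 00110*, 01011, 01110*, 10010*, 10011*, 10100*, 10110*, 11001
[col 1] -0110, 0-110, 10-10, 1001-, 101-0
Prime implicants: -0110, 0-110, 01011, 10-10, 1001-, 101-0, 11001
PI chart (minterm → PIs covering it):
  14 | 0-110  (sole → essential)
  18 | 10-10,1001-
  19 | 1001-  (sole → essential)
  20 | 101-0  (sole → essential)
  22 | -0110,10-10,101-0
  25 | 11001  (sole → essential)
Essential prime implicants: 0-110, 1001-, 101-0, 11001

4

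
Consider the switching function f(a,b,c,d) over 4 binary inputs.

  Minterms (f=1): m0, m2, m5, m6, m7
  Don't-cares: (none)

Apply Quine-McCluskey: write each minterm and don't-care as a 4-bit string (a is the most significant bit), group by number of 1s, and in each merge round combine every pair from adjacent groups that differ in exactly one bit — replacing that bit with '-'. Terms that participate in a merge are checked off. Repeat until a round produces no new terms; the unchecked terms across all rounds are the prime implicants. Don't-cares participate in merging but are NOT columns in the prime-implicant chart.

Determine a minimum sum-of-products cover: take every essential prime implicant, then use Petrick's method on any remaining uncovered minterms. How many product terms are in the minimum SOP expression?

Round 0: 0000✓ 0010✓ 0101✓ 0110✓ 0111✓
Round 1: 0-10 00-0 01-1 011-
PIs = {0-10, 00-0, 01-1, 011-}
Coverage chart:
  m0: 00-0 ←essential
  m2: 0-10,00-0
  m5: 01-1 ←essential
  m6: 0-10,011-
  m7: 01-1,011-
Essential: 00-0, 01-1
Petrick residual → 0-10
Min cover (3 terms): a'cd' + a'b'd' + a'bd

3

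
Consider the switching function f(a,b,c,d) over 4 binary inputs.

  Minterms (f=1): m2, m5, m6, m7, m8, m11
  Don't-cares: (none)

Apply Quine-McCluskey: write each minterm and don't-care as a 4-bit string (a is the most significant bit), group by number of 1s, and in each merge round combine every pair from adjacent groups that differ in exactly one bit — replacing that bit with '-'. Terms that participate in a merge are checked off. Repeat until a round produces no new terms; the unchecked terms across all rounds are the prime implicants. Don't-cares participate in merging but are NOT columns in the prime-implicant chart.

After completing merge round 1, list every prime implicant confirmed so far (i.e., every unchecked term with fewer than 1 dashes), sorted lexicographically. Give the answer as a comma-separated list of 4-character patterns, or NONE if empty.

1000, 1011

Round 0: 0010✓ 0101✓ 0110✓ 0111✓ 1000 1011
Round 1: 0-10 01-1 011-
PIs = {0-10, 01-1, 011-, 1000, 1011}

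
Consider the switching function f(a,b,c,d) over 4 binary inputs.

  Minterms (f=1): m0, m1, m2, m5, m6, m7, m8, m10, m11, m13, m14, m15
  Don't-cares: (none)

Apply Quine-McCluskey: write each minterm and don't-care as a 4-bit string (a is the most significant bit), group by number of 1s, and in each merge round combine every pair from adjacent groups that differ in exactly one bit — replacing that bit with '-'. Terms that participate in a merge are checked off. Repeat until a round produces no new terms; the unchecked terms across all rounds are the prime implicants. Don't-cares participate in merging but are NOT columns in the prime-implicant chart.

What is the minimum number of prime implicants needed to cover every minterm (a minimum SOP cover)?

Round 0: 0000✓ 0001✓ 0010✓ 0101✓ 0110✓ 0111✓ 1000✓ 1010✓ 1011✓ 1101✓ 1110✓ 1111✓
Round 1: -000✓ -010✓ -101✓ -110✓ -111✓ 0-01 0-10✓ 00-0✓ 000- 01-1✓ 011-✓ 1-10✓ 1-11✓ 10-0✓ 101-✓ 11-1✓ 111-✓
Round 2: --10 -0-0 -1-1 -11- 1-1-
PIs = {--10, -0-0, -1-1, -11-, 0-01, 000-, 1-1-}
Coverage chart:
  m0: -0-0,000-
  m1: 0-01,000-
  m2: --10,-0-0
  m5: -1-1,0-01
  m6: --10,-11-
  m7: -1-1,-11-
  m8: -0-0 ←essential
  m10: --10,-0-0,1-1-
  m11: 1-1- ←essential
  m13: -1-1 ←essential
  m14: --10,-11-,1-1-
  m15: -1-1,-11-,1-1-
Essential: -0-0, -1-1, 1-1-
Petrick residual → --10, 0-01
Min cover (5 terms): cd' + b'd' + bd + a'c'd + ac

5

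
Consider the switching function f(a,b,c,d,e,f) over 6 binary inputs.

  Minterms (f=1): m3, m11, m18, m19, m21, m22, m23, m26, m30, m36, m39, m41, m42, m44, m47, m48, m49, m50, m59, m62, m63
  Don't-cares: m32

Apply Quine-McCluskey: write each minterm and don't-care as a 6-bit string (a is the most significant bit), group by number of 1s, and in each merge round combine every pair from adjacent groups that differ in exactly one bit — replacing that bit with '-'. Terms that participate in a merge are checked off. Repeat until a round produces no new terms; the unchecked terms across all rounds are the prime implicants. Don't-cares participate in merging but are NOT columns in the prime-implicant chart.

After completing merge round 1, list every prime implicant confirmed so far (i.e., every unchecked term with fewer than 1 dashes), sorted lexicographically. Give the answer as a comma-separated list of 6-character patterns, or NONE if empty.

size-2^0 implicants → 000011(✓)  001011(✓)  010010(✓)  010011(✓)  010101(✓)  010110(✓)  010111(✓)  011010(✓)  011110(✓)  100000(✓)  100100(✓)  100111(✓)  101001  101010  101100(✓)  101111(✓)  110000(✓)  110001(✓)  110010(✓)  111011(✓)  111110(✓)  111111(✓)
size-2^1 implicants → -10010  -11110  0-0011  00-011  01-010(✓)  01-110(✓)  010-10(✓)  010-11(✓)  01001-(✓)  0101-1  01011-(✓)  011-10(✓)  1-0000  1-1111  10-100  10-111  100-00  1100-0  11000-  111-11  11111-
size-2^2 implicants → 01--10  010-1-
Unchecked terms (primes): -10010, -11110, 0-0011, 00-011, 01--10, 010-1-, 0101-1, 1-0000, 1-1111, 10-100, 10-111, 100-00, 101001, 101010, 1100-0, 11000-, 111-11, 11111-

101001, 101010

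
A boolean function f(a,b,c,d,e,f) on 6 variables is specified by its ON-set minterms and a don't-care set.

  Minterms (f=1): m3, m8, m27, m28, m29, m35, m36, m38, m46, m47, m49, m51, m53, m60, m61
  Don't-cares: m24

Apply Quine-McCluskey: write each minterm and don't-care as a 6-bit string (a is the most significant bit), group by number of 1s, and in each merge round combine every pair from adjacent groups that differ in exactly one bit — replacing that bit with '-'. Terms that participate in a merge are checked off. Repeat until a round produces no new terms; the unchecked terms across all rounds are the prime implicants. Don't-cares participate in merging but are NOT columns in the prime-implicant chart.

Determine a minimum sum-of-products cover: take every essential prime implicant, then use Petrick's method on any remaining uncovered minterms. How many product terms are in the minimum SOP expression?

[col 0] 000011*, 001000*, 011000*, 011011, 011100*, 011101*, 100011*, 100100*, 100110*, 101110*, 101111*, 110001*, 110011*, 110101*, 111100*, 111101*
[col 1] -00011, -11100*, -11101*, 0-1000, 011-00, 01110-*, 1-0011, 10-110, 1001-0, 10111-, 11-101, 110-01, 1100-1, 11110-*
[col 2] -1110-
Prime implicants: -00011, -1110-, 0-1000, 011-00, 011011, 1-0011, 10-110, 1001-0, 10111-, 11-101, 110-01, 1100-1
PI chart (minterm → PIs covering it):
  3 | -00011  (sole → essential)
  8 | 0-1000  (sole → essential)
  27 | 011011  (sole → essential)
  28 | -1110-,011-00
  29 | -1110-  (sole → essential)
  35 | -00011,1-0011
  36 | 1001-0  (sole → essential)
  38 | 10-110,1001-0
  46 | 10-110,10111-
  47 | 10111-  (sole → essential)
  49 | 110-01,1100-1
  51 | 1-0011,1100-1
  53 | 11-101,110-01
  60 | -1110-  (sole → essential)
  61 | -1110-,11-101
Essential prime implicants: -00011, -1110-, 0-1000, 011011, 1001-0, 10111-
Petrick residual → 1-0011, 110-01
Minimum SOP uses 8 PIs: b'c'd'ef + bcde' + a'cd'e'f' + a'bcd'ef + ac'd'ef + ab'c'df' + ab'cde + abc'e'f

8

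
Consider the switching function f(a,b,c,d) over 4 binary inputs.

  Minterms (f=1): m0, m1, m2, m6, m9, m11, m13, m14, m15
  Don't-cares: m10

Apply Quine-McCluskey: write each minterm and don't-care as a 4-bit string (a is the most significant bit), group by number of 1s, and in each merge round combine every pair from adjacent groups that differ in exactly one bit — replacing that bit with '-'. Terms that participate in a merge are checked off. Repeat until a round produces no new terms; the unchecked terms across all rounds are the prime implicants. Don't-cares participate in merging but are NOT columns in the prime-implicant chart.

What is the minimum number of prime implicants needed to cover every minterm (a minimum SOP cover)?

3

[col 0] 0000*, 0001*, 0010*, 0110*, 1001*, 1010*, 1011*, 1101*, 1110*, 1111*
[col 1] -001, -010*, -110*, 0-10*, 00-0, 000-, 1-01*, 1-10*, 1-11*, 10-1*, 101-*, 11-1*, 111-*
[col 2] --10, 1--1, 1-1-
Prime implicants: --10, -001, 00-0, 000-, 1--1, 1-1-
PI chart (minterm → PIs covering it):
  0 | 00-0,000-
  1 | -001,000-
  2 | --10,00-0
  6 | --10  (sole → essential)
  9 | -001,1--1
  11 | 1--1,1-1-
  13 | 1--1  (sole → essential)
  14 | --10,1-1-
  15 | 1--1,1-1-
Essential prime implicants: --10, 1--1
Petrick residual → 000-
Minimum SOP uses 3 PIs: cd' + a'b'c' + ad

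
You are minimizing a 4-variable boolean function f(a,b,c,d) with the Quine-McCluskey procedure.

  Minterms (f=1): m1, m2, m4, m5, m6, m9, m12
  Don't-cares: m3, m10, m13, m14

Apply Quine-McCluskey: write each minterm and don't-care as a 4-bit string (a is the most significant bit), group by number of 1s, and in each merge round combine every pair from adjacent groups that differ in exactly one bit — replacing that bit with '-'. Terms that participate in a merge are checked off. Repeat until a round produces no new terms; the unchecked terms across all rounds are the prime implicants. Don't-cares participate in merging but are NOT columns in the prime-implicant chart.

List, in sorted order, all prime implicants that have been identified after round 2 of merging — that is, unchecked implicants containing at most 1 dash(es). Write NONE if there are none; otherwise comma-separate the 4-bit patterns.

00-1, 001-

size-2^0 implicants → 0001(✓)  0010(✓)  0011(✓)  0100(✓)  0101(✓)  0110(✓)  1001(✓)  1010(✓)  1100(✓)  1101(✓)  1110(✓)
size-2^1 implicants → -001(✓)  -010(✓)  -100(✓)  -101(✓)  -110(✓)  0-01(✓)  0-10(✓)  00-1  001-  01-0(✓)  010-(✓)  1-01(✓)  1-10(✓)  11-0(✓)  110-(✓)
size-2^2 implicants → --01  --10  -1-0  -10-
Unchecked terms (primes): --01, --10, -1-0, -10-, 00-1, 001-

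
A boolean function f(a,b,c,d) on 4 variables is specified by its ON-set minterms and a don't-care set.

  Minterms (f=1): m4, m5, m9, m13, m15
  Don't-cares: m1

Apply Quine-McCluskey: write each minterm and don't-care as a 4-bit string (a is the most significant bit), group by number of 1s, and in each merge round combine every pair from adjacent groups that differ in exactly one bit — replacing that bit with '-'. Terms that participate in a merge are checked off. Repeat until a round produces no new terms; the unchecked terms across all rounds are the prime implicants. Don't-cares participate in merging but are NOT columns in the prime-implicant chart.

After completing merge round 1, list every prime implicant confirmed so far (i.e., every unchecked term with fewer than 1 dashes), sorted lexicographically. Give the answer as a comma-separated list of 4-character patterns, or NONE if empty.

[col 0] 0001*, 0100*, 0101*, 1001*, 1101*, 1111*
[col 1] -001*, -101*, 0-01*, 010-, 1-01*, 11-1
[col 2] --01
Prime implicants: --01, 010-, 11-1

NONE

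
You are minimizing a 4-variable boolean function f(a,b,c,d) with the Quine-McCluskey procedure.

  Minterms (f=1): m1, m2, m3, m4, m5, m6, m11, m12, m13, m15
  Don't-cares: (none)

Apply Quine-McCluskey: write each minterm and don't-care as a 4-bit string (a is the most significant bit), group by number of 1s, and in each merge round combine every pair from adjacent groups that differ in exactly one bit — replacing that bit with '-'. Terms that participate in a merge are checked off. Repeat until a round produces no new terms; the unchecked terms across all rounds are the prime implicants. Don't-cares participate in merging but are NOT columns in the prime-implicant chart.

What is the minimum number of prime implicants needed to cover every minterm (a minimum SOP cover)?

4

[col 0] 0001*, 0010*, 0011*, 0100*, 0101*, 0110*, 1011*, 1100*, 1101*, 1111*
[col 1] -011, -100*, -101*, 0-01, 0-10, 00-1, 001-, 01-0, 010-*, 1-11, 11-1, 110-*
[col 2] -10-
Prime implicants: -011, -10-, 0-01, 0-10, 00-1, 001-, 01-0, 1-11, 11-1
PI chart (minterm → PIs covering it):
  1 | 0-01,00-1
  2 | 0-10,001-
  3 | -011,00-1,001-
  4 | -10-,01-0
  5 | -10-,0-01
  6 | 0-10,01-0
  11 | -011,1-11
  12 | -10-  (sole → essential)
  13 | -10-,11-1
  15 | 1-11,11-1
Essential prime implicants: -10-
Petrick residual → 0-10, 00-1, 1-11
Minimum SOP uses 4 PIs: bc' + a'cd' + a'b'd + acd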